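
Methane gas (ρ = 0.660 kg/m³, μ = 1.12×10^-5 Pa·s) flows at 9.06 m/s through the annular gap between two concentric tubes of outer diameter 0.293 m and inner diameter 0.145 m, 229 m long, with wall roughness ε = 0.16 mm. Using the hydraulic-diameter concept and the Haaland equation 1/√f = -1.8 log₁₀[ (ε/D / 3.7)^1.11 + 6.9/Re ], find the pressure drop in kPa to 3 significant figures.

Hydraulic diameter D_h = 4A/P = D_o - D_i = 0.293 - 0.145 = 0.148 m.
Re = ρVD_h/μ = 0.66·9.06·0.148/1.12e-05 = 7.902e+04.
ε/D_h = 0.00016/0.148 = 0.00108; Haaland gives 1/√f = -1.8 log₁₀[0.000119+8.73e-05] = 6.632, so f = 0.02273.
ΔP = f(L/D_h)(ρV²/2) = 0.02273·229/0.148·27.09 = 952.8 Pa.
ΔP = 0.953 kPa.

ΔP ≈ 0.953 kPa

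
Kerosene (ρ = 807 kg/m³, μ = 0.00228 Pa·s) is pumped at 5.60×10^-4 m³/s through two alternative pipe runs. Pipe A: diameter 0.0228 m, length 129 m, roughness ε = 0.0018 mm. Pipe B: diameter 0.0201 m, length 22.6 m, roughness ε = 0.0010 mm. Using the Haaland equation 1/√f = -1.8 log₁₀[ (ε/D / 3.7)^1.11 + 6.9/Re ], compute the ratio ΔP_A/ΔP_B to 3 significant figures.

ΔP_A/ΔP_B ≈ 3.15

Pipe A: V = Q/A = 0.00056/0.0004083 = 1.372 m/s; Re = 1.107e+04; ε/D = 7.89e-05; Haaland → f = 0.03013; ΔP_A = f(L/D)(ρV²/2) = 1.294e+05 Pa.
Pipe B: V = Q/A = 0.00056/0.0003173 = 1.765 m/s; Re = 1.256e+04; ε/D = 4.98e-05; Haaland → f = 0.0291; ΔP_B = f(L/D)(ρV²/2) = 4.112e+04 Pa.
ΔP_A/ΔP_B = 1.294e+05/4.112e+04 = 3.15.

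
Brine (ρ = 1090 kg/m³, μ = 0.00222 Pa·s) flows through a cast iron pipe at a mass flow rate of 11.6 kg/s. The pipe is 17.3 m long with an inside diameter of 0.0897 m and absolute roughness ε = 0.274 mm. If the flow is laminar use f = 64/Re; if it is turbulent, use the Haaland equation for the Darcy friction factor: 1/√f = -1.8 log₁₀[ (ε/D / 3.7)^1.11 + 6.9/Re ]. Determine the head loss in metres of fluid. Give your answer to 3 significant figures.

A = πD²/4 = π(0.0897)²/4 = 0.006319 m²; mean velocity V = ṁ/(ρA) = 11.6/(1090 · 0.006319) = 1.684 m/s.
Reynolds number Re = ρVD/μ = 1090 · 1.684 · 0.0897 / 0.00222 = 7.417e+04.
Re > 4000 → turbulent. Relative roughness ε/D = 0.000274/0.0897 = 0.00305. Haaland: 1/√f = -1.8 log₁₀[(0.00305/3.7)^1.11 + 6.9/7.417e+04] = -1.8 log₁₀[0.000378 + 9.3e-05] = 5.988, so f = 0.02789.
Darcy-Weisbach: ΔP = f(L/D)(ρV²/2) = 0.02789·(17.3/0.0897)·(1090·1.684²/2) = 0.02789·192.9·1546 = 8313 Pa.
Head loss h_f = ΔP/(ρg) = 8313/(1090·9.81) = 0.777 m.

h_f ≈ 0.777 m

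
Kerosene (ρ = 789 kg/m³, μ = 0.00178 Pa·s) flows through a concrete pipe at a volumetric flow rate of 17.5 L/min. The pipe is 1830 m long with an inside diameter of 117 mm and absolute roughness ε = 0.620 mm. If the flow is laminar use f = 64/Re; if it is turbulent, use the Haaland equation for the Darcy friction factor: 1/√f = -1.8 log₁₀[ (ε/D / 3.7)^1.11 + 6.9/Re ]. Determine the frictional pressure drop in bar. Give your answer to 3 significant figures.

Q = 17.5 L/min = 17.5/60000 = 0.0002917 m³/s.
Cross-sectional area A = πD²/4 = π(0.117)²/4 = 0.01075 m²; mean velocity V = Q/A = 0.0002917/0.01075 = 0.02713 m/s.
Reynolds number Re = ρVD/μ = 789 · 0.02713 · 0.117 / 0.00178 = 1407.
Re < 2300 → laminar flow, so f = 64/Re = 64/1407 = 0.04549 (the turbulent correlation is not needed).
Darcy-Weisbach: ΔP = f(L/D)(ρV²/2) = 0.04549·(1830/0.117)·(789·0.02713²/2) = 0.04549·1.564e+04·0.2903 = 206.6 Pa.
ΔP = 206.6 Pa = 0.00207 bar.

ΔP ≈ 0.00207 bar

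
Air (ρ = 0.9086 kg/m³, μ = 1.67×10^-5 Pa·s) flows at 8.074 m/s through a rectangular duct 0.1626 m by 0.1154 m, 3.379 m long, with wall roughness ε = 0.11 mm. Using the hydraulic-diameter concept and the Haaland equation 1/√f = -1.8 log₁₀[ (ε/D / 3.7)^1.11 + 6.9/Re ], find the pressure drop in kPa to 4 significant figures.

ΔP ≈ 0.01679 kPa

Hydraulic diameter D_h = 4A/P = 4·(0.1626·0.1154)/(2·(0.1626+0.1154)) = 0.07506/0.556 = 0.135 m.
Re = ρVD_h/μ = 0.9086·8.074·0.135/1.67e-05 = 5.93e+04.
ε/D_h = 0.00011/0.135 = 0.000815; Haaland gives 1/√f = -1.8 log₁₀[8.72e-05+0.000116] = 6.644, so f = 0.02265.
ΔP = f(L/D_h)(ρV²/2) = 0.02265·3.379/0.135·29.62 = 16.79 Pa.
ΔP = 0.01679 kPa.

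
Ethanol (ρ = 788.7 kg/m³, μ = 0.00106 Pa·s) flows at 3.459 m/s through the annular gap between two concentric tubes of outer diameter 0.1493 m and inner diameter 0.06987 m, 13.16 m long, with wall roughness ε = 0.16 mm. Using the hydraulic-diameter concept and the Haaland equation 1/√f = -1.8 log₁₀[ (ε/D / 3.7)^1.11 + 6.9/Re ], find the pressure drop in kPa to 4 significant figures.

ΔP ≈ 18.98 kPa

Hydraulic diameter D_h = 4A/P = D_o - D_i = 0.1493 - 0.06987 = 0.07943 m.
Re = ρVD_h/μ = 788.7·3.459·0.07943/0.00106 = 2.044e+05.
ε/D_h = 0.00016/0.07943 = 0.00201; Haaland gives 1/√f = -1.8 log₁₀[0.000238+3.38e-05] = 6.418, so f = 0.02428.
ΔP = f(L/D_h)(ρV²/2) = 0.02428·13.16/0.07943·4718 = 1.898e+04 Pa.
ΔP = 18.98 kPa.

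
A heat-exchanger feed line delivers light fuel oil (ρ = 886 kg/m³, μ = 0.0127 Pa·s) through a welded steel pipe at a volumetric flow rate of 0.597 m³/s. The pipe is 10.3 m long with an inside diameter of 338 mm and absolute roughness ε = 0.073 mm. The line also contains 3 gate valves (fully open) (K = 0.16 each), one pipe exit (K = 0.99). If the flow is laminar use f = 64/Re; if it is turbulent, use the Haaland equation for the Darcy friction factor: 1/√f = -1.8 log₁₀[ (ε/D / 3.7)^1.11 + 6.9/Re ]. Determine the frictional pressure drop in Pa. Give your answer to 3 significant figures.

Cross-sectional area A = πD²/4 = π(0.338)²/4 = 0.08973 m²; mean velocity V = Q/A = 0.597/0.08973 = 6.654 m/s.
Reynolds number Re = ρVD/μ = 886 · 6.654 · 0.338 / 0.0127 = 1.569e+05.
Re > 4000 → turbulent. Relative roughness ε/D = 7.3e-05/0.338 = 0.000216. Haaland: 1/√f = -1.8 log₁₀[(0.000216/3.7)^1.11 + 6.9/1.569e+05] = -1.8 log₁₀[2e-05 + 4.4e-05] = 7.549, so f = 0.01755.
Total minor-loss coefficient ΣK = 3·0.16 + 1·0.99 = 1.47.
ΔP = [f·L/D + ΣK]·(ρV²/2) = [0.01755·10.3/0.338 + 1.47]·(886·6.654²/2) = [0.5347 + 1.47]·1.961e+04 = 3.931e+04 Pa.

ΔP ≈ 39300 Pa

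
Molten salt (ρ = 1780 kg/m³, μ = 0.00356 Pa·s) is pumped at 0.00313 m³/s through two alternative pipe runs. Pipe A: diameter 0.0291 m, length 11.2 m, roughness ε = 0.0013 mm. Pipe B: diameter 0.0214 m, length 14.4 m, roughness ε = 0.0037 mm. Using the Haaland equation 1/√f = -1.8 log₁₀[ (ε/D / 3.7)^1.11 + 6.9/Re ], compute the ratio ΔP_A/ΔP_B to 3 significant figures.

ΔP_A/ΔP_B ≈ 0.173

Pipe A: V = Q/A = 0.00313/0.0006651 = 4.706 m/s; Re = 6.847e+04; ε/D = 4.47e-05; Haaland → f = 0.01947; ΔP_A = f(L/D)(ρV²/2) = 1.477e+05 Pa.
Pipe B: V = Q/A = 0.00313/0.0003597 = 8.702 m/s; Re = 9.311e+04; ε/D = 0.000173; Haaland → f = 0.01884; ΔP_B = f(L/D)(ρV²/2) = 8.546e+05 Pa.
ΔP_A/ΔP_B = 1.477e+05/8.546e+05 = 0.173.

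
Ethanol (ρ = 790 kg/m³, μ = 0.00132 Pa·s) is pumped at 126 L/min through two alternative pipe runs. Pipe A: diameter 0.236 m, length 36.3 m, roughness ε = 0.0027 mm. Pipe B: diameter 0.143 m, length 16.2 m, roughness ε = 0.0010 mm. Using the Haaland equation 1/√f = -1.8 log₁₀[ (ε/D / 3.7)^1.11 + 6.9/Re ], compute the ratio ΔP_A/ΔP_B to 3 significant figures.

ΔP_A/ΔP_B ≈ 0.211

Pipe A: V = Q/A = 0.0021/0.04374 = 0.04801 m/s; Re = 6781; ε/D = 1.14e-05; Haaland → f = 0.03448; ΔP_A = f(L/D)(ρV²/2) = 4.827 Pa.
Pipe B: V = Q/A = 0.0021/0.01606 = 0.1308 m/s; Re = 1.119e+04; ε/D = 6.99e-06; Haaland → f = 0.02996; ΔP_B = f(L/D)(ρV²/2) = 22.92 Pa.
ΔP_A/ΔP_B = 4.827/22.92 = 0.211.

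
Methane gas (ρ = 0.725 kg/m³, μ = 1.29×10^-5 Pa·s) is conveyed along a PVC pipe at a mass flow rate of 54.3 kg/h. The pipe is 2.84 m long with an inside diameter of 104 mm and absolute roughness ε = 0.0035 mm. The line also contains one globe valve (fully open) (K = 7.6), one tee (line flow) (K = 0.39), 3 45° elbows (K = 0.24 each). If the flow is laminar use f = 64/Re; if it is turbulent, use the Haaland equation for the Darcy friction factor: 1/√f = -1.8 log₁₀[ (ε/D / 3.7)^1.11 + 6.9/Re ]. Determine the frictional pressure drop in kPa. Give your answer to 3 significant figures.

ṁ = 54.3 kg/h = 54.3/3600 = 0.01508 kg/s.
A = πD²/4 = π(0.104)²/4 = 0.008495 m²; mean velocity V = ṁ/(ρA) = 0.01508/(0.725 · 0.008495) = 2.449 m/s.
Reynolds number Re = ρVD/μ = 0.725 · 2.449 · 0.104 / 1.29e-05 = 1.431e+04.
Re > 4000 → turbulent. Relative roughness ε/D = 3.5e-06/0.104 = 3.37e-05. Haaland: 1/√f = -1.8 log₁₀[(3.37e-05/3.7)^1.11 + 6.9/1.431e+04] = -1.8 log₁₀[2.54e-06 + 0.000482] = 5.966, so f = 0.02809.
Total minor-loss coefficient ΣK = 1·7.6 + 1·0.39 + 3·0.24 = 8.71.
ΔP = [f·L/D + ΣK]·(ρV²/2) = [0.02809·2.84/0.104 + 8.71]·(0.725·2.449²/2) = [0.7671 + 8.71]·2.174 = 20.61 Pa.
ΔP = 20.61 Pa = 0.0206 kPa.

ΔP ≈ 0.0206 kPa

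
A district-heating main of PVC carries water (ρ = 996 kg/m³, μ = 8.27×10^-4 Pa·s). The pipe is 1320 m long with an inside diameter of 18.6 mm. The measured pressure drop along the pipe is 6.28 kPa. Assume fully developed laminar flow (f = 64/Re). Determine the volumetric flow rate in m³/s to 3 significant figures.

For laminar flow, f = 64/Re with Re = ρVD/μ, so Darcy-Weisbach reduces to ΔP = 32μLV/D². Solving for V: V = ΔP·D²/(32μL) = 6280·(0.0186)²/(32·0.000827·1320) = 0.0622 m/s.
Check: Re = ρVD/μ = 996·0.0622·0.0186/0.000827 = 1393 < 2300, so the laminar assumption holds.
Q = V·A = 0.0622·(π/4·0.0186²) = 1.69e-05 m³/s = 1.69×10^-5 m³/s.

Q ≈ 1.69×10^-5 m³/s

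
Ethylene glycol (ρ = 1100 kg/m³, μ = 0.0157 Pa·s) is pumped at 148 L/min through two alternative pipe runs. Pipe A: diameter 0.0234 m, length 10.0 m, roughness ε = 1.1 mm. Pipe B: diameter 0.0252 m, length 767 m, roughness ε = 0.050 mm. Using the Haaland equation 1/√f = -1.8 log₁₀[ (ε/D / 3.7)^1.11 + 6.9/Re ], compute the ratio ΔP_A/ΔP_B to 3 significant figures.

ΔP_A/ΔP_B ≈ 0.0395

Pipe A: V = Q/A = 0.002467/0.0004301 = 5.736 m/s; Re = 9404; ε/D = 0.047; Haaland → f = 0.07232; ΔP_A = f(L/D)(ρV²/2) = 5.592e+05 Pa.
Pipe B: V = Q/A = 0.002467/0.0004988 = 4.946 m/s; Re = 8732; ε/D = 0.00198; Haaland → f = 0.03453; ΔP_B = f(L/D)(ρV²/2) = 1.414e+07 Pa.
ΔP_A/ΔP_B = 5.592e+05/1.414e+07 = 0.0395.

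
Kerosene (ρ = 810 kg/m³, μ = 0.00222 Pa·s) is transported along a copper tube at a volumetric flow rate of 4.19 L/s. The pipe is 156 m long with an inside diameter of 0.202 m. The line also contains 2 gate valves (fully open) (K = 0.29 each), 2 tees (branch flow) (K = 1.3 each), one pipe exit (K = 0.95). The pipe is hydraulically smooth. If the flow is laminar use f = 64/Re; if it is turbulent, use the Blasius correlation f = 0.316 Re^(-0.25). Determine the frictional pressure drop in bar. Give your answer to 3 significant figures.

ΔP ≈ 0.00199 bar

Q = 4.19 L/s = 4.19/1000 = 0.00419 m³/s.
Cross-sectional area A = πD²/4 = π(0.202)²/4 = 0.03205 m²; mean velocity V = Q/A = 0.00419/0.03205 = 0.1307 m/s.
Reynolds number Re = ρVD/μ = 810 · 0.1307 · 0.202 / 0.00222 = 9636.
Re > 4000 → turbulent. Smooth-pipe (Blasius): f = 0.316 Re^(-0.25) = 0.316/(9636)^0.25 = 0.03189.
Total minor-loss coefficient ΣK = 2·0.29 + 2·1.3 + 1·0.95 = 4.13.
ΔP = [f·L/D + ΣK]·(ρV²/2) = [0.03189·156/0.202 + 4.13]·(810·0.1307²/2) = [24.63 + 4.13]·6.923 = 199.1 Pa.
ΔP = 199.1 Pa = 0.00199 bar.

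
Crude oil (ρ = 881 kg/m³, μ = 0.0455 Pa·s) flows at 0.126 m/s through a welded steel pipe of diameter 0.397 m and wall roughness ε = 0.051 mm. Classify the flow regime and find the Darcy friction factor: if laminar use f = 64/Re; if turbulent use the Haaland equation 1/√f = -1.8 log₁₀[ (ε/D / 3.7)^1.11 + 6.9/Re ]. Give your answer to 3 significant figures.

Re = ρVD/μ = 881·0.126·0.397/0.0455 = 968.6.
Re < 2300 → laminar, so f = 64/Re = 0.06608 (roughness is irrelevant in laminar flow).

f ≈ 0.0661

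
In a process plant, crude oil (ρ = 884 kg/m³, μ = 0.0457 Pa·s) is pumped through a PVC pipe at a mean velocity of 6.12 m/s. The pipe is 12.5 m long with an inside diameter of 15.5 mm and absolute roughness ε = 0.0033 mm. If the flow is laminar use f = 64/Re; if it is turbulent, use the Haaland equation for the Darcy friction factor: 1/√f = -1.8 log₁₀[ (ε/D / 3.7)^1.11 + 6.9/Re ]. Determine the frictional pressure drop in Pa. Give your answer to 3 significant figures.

ΔP ≈ 466000 Pa

Reynolds number Re = ρVD/μ = 884 · 6.12 · 0.0155 / 0.0457 = 1835.
Re < 2300 → laminar flow, so f = 64/Re = 64/1835 = 0.03488 (the turbulent correlation is not needed).
Darcy-Weisbach: ΔP = f(L/D)(ρV²/2) = 0.03488·(12.5/0.0155)·(884·6.12²/2) = 0.03488·806.5·1.655e+04 = 4.657e+05 Pa.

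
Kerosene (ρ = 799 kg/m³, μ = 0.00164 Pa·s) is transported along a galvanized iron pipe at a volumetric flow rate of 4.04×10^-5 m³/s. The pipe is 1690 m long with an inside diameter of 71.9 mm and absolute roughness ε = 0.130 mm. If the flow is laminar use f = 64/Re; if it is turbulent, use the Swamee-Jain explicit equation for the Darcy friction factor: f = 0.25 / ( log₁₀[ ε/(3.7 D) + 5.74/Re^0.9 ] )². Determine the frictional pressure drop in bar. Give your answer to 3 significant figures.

Cross-sectional area A = πD²/4 = π(0.0719)²/4 = 0.00406 m²; mean velocity V = Q/A = 4.04e-05/0.00406 = 0.00995 m/s.
Reynolds number Re = ρVD/μ = 799 · 0.00995 · 0.0719 / 0.00164 = 348.6.
Re < 2300 → laminar flow, so f = 64/Re = 64/348.6 = 0.1836 (the turbulent correlation is not needed).
Darcy-Weisbach: ΔP = f(L/D)(ρV²/2) = 0.1836·(1690/0.0719)·(799·0.00995²/2) = 0.1836·2.35e+04·0.03955 = 170.7 Pa.
ΔP = 170.7 Pa = 0.00171 bar.

ΔP ≈ 0.00171 bar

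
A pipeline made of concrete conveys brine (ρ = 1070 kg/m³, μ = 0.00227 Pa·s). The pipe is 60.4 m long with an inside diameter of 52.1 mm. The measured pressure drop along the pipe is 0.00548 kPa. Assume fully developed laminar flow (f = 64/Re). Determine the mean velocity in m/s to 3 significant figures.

For laminar flow, f = 64/Re with Re = ρVD/μ, so Darcy-Weisbach reduces to ΔP = 32μLV/D². Solving for V: V = ΔP·D²/(32μL) = 5.48·(0.0521)²/(32·0.00227·60.4) = 0.00339 m/s.
Check: Re = ρVD/μ = 1070·0.00339·0.0521/0.00227 = 83.26 < 2300, so the laminar assumption holds.

V ≈ 0.00339 m/s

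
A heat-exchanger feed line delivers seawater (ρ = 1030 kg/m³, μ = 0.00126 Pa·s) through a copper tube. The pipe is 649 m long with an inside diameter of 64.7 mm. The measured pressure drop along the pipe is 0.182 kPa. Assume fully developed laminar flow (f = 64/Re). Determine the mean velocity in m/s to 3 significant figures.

V ≈ 0.0291 m/s

For laminar flow, f = 64/Re with Re = ρVD/μ, so Darcy-Weisbach reduces to ΔP = 32μLV/D². Solving for V: V = ΔP·D²/(32μL) = 182·(0.0647)²/(32·0.00126·649) = 0.02911 m/s.
Check: Re = ρVD/μ = 1030·0.02911·0.0647/0.00126 = 1540 < 2300, so the laminar assumption holds.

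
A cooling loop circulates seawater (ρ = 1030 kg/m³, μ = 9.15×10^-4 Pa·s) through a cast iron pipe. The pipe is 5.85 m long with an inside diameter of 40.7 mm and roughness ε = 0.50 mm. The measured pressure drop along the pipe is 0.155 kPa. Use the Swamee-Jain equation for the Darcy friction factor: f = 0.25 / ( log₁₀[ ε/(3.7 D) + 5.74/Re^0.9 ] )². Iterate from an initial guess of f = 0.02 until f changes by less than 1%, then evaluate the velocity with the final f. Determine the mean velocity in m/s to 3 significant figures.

V ≈ 0.212 m/s

Rearranging Darcy-Weisbach: V = √(2·ΔP·D/(f·L·ρ)). With ε/D = 0.0005/0.0407 = 0.0123, iterate starting from f = 0.02:
  f = 0.02 → V = √(2·155·0.0407/(0.02·5.85·1030)) = 0.3236 m/s; Re = ρVD/μ = 1.482e+04; f → 0.04476
  f = 0.04476 → V = 0.2163 m/s; Re = 9909; f → 0.0464
  f = 0.0464 → V = 0.2124 m/s; Re = 9732; f → 0.04649
Converged (Δf/f < 1%). With the final f = 0.04649: V = √(2·155·0.0407/(0.04649·5.85·1030)) = 0.2122 m/s.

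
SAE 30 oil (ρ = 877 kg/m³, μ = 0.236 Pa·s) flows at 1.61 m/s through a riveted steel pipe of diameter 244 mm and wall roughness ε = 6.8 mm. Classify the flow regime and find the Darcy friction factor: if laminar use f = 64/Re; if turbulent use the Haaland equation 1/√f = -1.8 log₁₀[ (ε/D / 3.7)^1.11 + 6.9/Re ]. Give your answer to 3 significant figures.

f ≈ 0.0438

Re = ρVD/μ = 877·1.61·0.244/0.236 = 1460.
Re < 2300 → laminar, so f = 64/Re = 0.04384 (roughness is irrelevant in laminar flow).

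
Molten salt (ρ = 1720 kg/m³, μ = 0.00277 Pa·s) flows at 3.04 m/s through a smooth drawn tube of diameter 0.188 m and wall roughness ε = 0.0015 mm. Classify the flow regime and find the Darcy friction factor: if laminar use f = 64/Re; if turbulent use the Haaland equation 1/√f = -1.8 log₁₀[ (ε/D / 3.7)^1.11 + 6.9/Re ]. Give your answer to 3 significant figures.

Re = ρVD/μ = 1720·3.04·0.188/0.00277 = 3.549e+05.
Re > 4000 → turbulent. ε/D = 1.5e-06/0.188 = 7.98e-06; Haaland: 1/√f = -1.8 log₁₀[5.13e-07 + 1.94e-05] = 8.46, so f = 0.01397.

f ≈ 0.0140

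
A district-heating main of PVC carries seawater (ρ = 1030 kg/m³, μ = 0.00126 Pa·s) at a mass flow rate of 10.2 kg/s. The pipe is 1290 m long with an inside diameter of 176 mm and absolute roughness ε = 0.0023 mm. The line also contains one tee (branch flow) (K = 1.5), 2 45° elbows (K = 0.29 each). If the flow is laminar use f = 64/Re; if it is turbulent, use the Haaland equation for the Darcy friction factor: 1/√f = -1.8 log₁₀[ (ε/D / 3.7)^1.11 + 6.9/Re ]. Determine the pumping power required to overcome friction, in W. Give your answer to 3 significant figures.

P ≈ 126 W

A = πD²/4 = π(0.176)²/4 = 0.02433 m²; mean velocity V = ṁ/(ρA) = 10.2/(1030 · 0.02433) = 0.407 m/s.
Reynolds number Re = ρVD/μ = 1030 · 0.407 · 0.176 / 0.00126 = 5.856e+04.
Re > 4000 → turbulent. Relative roughness ε/D = 2.3e-06/0.176 = 1.31e-05. Haaland: 1/√f = -1.8 log₁₀[(1.31e-05/3.7)^1.11 + 6.9/5.856e+04] = -1.8 log₁₀[8.88e-07 + 0.000118] = 7.066, so f = 0.02003.
Total minor-loss coefficient ΣK = 1·1.5 + 2·0.29 = 2.08.
ΔP = [f·L/D + ΣK]·(ρV²/2) = [0.02003·1290/0.176 + 2.08]·(1030·0.407²/2) = [146.8 + 2.08]·85.33 = 1.27e+04 Pa.
Q = ṁ/ρ = 10.2/1030 = 0.009903 m³/s.
Pumping power P = QΔP = 0.009903·1.27e+04 = 125.8 W = 126 W.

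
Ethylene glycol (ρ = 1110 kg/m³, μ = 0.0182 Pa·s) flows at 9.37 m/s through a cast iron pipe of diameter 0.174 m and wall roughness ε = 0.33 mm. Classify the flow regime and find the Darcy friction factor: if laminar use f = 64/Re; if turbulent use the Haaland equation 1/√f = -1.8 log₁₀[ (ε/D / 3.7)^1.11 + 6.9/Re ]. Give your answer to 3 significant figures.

f ≈ 0.0247

Re = ρVD/μ = 1110·9.37·0.174/0.0182 = 9.944e+04.
Re > 4000 → turbulent. ε/D = 0.00033/0.174 = 0.0019; Haaland: 1/√f = -1.8 log₁₀[0.000223 + 6.94e-05] = 6.362, so f = 0.02471.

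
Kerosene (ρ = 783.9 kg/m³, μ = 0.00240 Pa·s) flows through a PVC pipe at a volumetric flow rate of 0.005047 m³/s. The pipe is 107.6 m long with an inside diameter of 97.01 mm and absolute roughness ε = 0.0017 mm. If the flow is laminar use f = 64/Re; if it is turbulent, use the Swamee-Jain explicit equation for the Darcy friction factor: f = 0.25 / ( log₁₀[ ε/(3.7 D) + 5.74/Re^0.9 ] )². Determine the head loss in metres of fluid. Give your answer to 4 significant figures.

Cross-sectional area A = πD²/4 = π(0.09701)²/4 = 0.007391 m²; mean velocity V = Q/A = 0.005047/0.007391 = 0.6828 m/s.
Reynolds number Re = ρVD/μ = 783.9 · 0.6828 · 0.09701 / 0.0024 = 2.164e+04.
Re > 4000 → turbulent. Relative roughness ε/D = 1.7e-06/0.09701 = 1.75e-05. Swamee-Jain: f = 0.25/(log₁₀[1.75e-05/3.7 + 5.74/2.164e+04^0.9])² = 0.25/(log₁₀[4.74e-06 + 0.00072])² = 0.25/(-3.14)² = 0.02536.
Darcy-Weisbach: ΔP = f(L/D)(ρV²/2) = 0.02536·(107.6/0.09701)·(783.9·0.6828²/2) = 0.02536·1109·182.7 = 5140 Pa.
Head loss h_f = ΔP/(ρg) = 5140/(783.9·9.81) = 0.6684 m.

h_f ≈ 0.6684 m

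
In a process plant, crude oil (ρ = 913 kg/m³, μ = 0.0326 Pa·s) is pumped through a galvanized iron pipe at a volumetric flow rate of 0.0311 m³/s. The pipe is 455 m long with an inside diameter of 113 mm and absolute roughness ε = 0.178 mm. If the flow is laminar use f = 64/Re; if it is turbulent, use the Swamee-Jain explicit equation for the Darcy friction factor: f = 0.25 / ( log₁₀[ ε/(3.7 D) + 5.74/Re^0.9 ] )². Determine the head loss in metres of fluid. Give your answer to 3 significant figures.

h_f ≈ 66.5 m

Cross-sectional area A = πD²/4 = π(0.113)²/4 = 0.01003 m²; mean velocity V = Q/A = 0.0311/0.01003 = 3.101 m/s.
Reynolds number Re = ρVD/μ = 913 · 3.101 · 0.113 / 0.0326 = 9814.
Re > 4000 → turbulent. Relative roughness ε/D = 0.000178/0.113 = 0.00158. Swamee-Jain: f = 0.25/(log₁₀[0.00158/3.7 + 5.74/9814^0.9])² = 0.25/(log₁₀[0.000426 + 0.00147])² = 0.25/(-2.723)² = 0.03372.
Darcy-Weisbach: ΔP = f(L/D)(ρV²/2) = 0.03372·(455/0.113)·(913·3.101²/2) = 0.03372·4027·4390 = 5.96e+05 Pa.
Head loss h_f = ΔP/(ρg) = 5.96e+05/(913·9.81) = 66.5 m.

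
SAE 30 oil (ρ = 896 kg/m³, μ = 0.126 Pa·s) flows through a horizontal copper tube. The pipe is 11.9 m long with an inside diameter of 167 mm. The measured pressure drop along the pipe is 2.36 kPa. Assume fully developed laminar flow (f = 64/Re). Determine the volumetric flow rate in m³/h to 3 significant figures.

Q ≈ 108 m³/h

For laminar flow, f = 64/Re with Re = ρVD/μ, so Darcy-Weisbach reduces to ΔP = 32μLV/D². Solving for V: V = ΔP·D²/(32μL) = 2360·(0.167)²/(32·0.126·11.9) = 1.372 m/s.
Check: Re = ρVD/μ = 896·1.372·0.167/0.126 = 1629 < 2300, so the laminar assumption holds.
Q = V·A = 1.372·(π/4·0.167²) = 0.03005 m³/s = 108 m³/h.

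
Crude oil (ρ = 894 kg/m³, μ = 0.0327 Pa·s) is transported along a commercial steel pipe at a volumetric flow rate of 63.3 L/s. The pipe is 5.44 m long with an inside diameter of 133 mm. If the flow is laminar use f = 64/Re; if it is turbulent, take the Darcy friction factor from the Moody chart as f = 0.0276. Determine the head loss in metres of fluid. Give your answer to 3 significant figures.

Q = 63.3 L/s = 63.3/1000 = 0.0633 m³/s.
Cross-sectional area A = πD²/4 = π(0.133)²/4 = 0.01389 m²; mean velocity V = Q/A = 0.0633/0.01389 = 4.556 m/s.
Reynolds number Re = ρVD/μ = 894 · 4.556 · 0.133 / 0.0327 = 1.657e+04.
Re > 4000 → turbulent; use the Moody-chart value f = 0.0276.
Darcy-Weisbach: ΔP = f(L/D)(ρV²/2) = 0.0276·(5.44/0.133)·(894·4.556²/2) = 0.0276·40.9·9280 = 1.048e+04 Pa.
Head loss h_f = ΔP/(ρg) = 1.048e+04/(894·9.81) = 1.19 m.

h_f ≈ 1.19 m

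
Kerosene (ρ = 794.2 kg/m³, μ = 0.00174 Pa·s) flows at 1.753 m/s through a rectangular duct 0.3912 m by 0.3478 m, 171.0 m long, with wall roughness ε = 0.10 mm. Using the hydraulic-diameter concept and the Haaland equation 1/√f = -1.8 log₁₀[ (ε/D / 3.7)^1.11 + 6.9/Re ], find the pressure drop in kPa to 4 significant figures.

ΔP ≈ 9.423 kPa

Hydraulic diameter D_h = 4A/P = 4·(0.3912·0.3478)/(2·(0.3912+0.3478)) = 0.5442/1.478 = 0.3682 m.
Re = ρVD_h/μ = 794.2·1.753·0.3682/0.00174 = 2.946e+05.
ε/D_h = 0.0001/0.3682 = 0.000272; Haaland gives 1/√f = -1.8 log₁₀[2.58e-05+2.34e-05] = 7.755, so f = 0.01663.
ΔP = f(L/D_h)(ρV²/2) = 0.01663·171/0.3682·1220 = 9423 Pa.
ΔP = 9.423 kPa.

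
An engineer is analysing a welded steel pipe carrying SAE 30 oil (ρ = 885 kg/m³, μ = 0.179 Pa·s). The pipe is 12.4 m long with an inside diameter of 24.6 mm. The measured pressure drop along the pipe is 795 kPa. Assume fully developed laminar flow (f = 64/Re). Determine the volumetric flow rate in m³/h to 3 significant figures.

Q ≈ 11.6 m³/h

For laminar flow, f = 64/Re with Re = ρVD/μ, so Darcy-Weisbach reduces to ΔP = 32μLV/D². Solving for V: V = ΔP·D²/(32μL) = 7.95e+05·(0.0246)²/(32·0.179·12.4) = 6.773 m/s.
Check: Re = ρVD/μ = 885·6.773·0.0246/0.179 = 823.8 < 2300, so the laminar assumption holds.
Q = V·A = 6.773·(π/4·0.0246²) = 0.003219 m³/s = 11.6 m³/h.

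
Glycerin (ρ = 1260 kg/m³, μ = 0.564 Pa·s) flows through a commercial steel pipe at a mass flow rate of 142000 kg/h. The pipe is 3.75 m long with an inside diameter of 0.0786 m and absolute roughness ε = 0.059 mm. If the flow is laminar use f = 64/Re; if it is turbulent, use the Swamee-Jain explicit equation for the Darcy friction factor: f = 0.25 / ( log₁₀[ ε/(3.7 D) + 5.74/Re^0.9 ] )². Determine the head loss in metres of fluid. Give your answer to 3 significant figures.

ṁ = 142000 kg/h = 142000/3600 = 39.44 kg/s.
A = πD²/4 = π(0.0786)²/4 = 0.004852 m²; mean velocity V = ṁ/(ρA) = 39.44/(1260 · 0.004852) = 6.452 m/s.
Reynolds number Re = ρVD/μ = 1260 · 6.452 · 0.0786 / 0.564 = 1133.
Re < 2300 → laminar flow, so f = 64/Re = 64/1133 = 0.05649 (the turbulent correlation is not needed).
Darcy-Weisbach: ΔP = f(L/D)(ρV²/2) = 0.05649·(3.75/0.0786)·(1260·6.452²/2) = 0.05649·47.71·2.622e+04 = 7.068e+04 Pa.
Head loss h_f = ΔP/(ρg) = 7.068e+04/(1260·9.81) = 5.72 m.

h_f ≈ 5.72 m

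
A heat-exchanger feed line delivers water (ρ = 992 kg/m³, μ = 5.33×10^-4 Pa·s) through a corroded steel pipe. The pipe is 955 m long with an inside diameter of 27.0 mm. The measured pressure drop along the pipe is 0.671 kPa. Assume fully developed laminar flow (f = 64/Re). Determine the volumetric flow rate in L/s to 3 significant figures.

For laminar flow, f = 64/Re with Re = ρVD/μ, so Darcy-Weisbach reduces to ΔP = 32μLV/D². Solving for V: V = ΔP·D²/(32μL) = 671·(0.027)²/(32·0.000533·955) = 0.03003 m/s.
Check: Re = ρVD/μ = 992·0.03003·0.027/0.000533 = 1509 < 2300, so the laminar assumption holds.
Q = V·A = 0.03003·(π/4·0.027²) = 1.719e-05 m³/s = 0.0172 L/s.

Q ≈ 0.0172 L/s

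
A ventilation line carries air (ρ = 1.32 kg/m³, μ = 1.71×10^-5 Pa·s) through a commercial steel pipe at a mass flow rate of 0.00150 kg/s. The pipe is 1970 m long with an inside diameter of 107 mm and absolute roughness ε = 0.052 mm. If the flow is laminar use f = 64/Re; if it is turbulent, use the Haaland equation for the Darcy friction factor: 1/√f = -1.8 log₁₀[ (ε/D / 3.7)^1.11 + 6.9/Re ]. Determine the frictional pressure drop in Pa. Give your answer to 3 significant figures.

A = πD²/4 = π(0.107)²/4 = 0.008992 m²; mean velocity V = ṁ/(ρA) = 0.0015/(1.32 · 0.008992) = 0.1264 m/s.
Reynolds number Re = ρVD/μ = 1.32 · 0.1264 · 0.107 / 1.71e-05 = 1044.
Re < 2300 → laminar flow, so f = 64/Re = 64/1044 = 0.06131 (the turbulent correlation is not needed).
Darcy-Weisbach: ΔP = f(L/D)(ρV²/2) = 0.06131·(1970/0.107)·(1.32·0.1264²/2) = 0.06131·1.841e+04·0.01054 = 11.9 Pa.

ΔP ≈ 11.9 Pa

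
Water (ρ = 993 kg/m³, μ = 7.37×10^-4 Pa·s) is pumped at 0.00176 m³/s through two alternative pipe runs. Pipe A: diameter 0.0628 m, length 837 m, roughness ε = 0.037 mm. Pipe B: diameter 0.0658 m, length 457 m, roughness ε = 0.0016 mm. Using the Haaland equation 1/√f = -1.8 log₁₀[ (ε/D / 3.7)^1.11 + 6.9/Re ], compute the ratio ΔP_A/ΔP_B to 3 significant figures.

Pipe A: V = Q/A = 0.00176/0.003097 = 0.5682 m/s; Re = 4.808e+04; ε/D = 0.000589; Haaland → f = 0.02267; ΔP_A = f(L/D)(ρV²/2) = 4.844e+04 Pa.
Pipe B: V = Q/A = 0.00176/0.0034 = 0.5176 m/s; Re = 4.589e+04; ε/D = 2.43e-05; Haaland → f = 0.02118; ΔP_B = f(L/D)(ρV²/2) = 1.956e+04 Pa.
ΔP_A/ΔP_B = 4.844e+04/1.956e+04 = 2.48.

ΔP_A/ΔP_B ≈ 2.48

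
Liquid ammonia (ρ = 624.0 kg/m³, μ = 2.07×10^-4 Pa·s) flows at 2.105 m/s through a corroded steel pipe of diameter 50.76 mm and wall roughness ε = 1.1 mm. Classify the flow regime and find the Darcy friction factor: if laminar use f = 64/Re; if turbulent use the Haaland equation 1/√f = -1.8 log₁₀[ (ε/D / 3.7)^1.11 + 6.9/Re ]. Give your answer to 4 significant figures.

Re = ρVD/μ = 624·2.105·0.05076/0.000207 = 3.221e+05.
Re > 4000 → turbulent. ε/D = 0.0011/0.05076 = 0.0217; Haaland: 1/√f = -1.8 log₁₀[0.00333 + 2.14e-05] = 4.455, so f = 0.05038.

f ≈ 0.05038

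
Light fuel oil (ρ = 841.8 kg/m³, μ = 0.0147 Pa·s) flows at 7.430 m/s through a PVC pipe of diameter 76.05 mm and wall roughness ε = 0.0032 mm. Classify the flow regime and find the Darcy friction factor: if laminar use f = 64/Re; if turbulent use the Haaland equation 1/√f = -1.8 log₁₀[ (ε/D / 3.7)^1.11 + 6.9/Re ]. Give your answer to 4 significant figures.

Re = ρVD/μ = 841.8·7.43·0.07605/0.0147 = 3.236e+04.
Re > 4000 → turbulent. ε/D = 3.2e-06/0.07605 = 4.21e-05; Haaland: 1/√f = -1.8 log₁₀[3.25e-06 + 0.000213] = 6.596, so f = 0.02298.

f ≈ 0.02298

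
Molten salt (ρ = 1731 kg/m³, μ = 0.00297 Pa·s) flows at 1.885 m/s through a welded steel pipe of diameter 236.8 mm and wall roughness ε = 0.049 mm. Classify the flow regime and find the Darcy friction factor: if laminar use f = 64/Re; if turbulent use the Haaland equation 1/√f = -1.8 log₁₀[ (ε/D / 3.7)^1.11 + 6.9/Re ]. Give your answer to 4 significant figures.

Re = ρVD/μ = 1731·1.885·0.2368/0.00297 = 2.602e+05.
Re > 4000 → turbulent. ε/D = 4.9e-05/0.2368 = 0.000207; Haaland: 1/√f = -1.8 log₁₀[1.9e-05 + 2.65e-05] = 7.814, so f = 0.01638.

f ≈ 0.01638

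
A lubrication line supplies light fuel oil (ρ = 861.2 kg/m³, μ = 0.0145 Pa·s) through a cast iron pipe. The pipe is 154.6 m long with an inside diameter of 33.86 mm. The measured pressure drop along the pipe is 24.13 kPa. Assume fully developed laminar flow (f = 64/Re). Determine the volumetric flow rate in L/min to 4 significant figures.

Q ≈ 20.84 L/min

For laminar flow, f = 64/Re with Re = ρVD/μ, so Darcy-Weisbach reduces to ΔP = 32μLV/D². Solving for V: V = ΔP·D²/(32μL) = 2.413e+04·(0.03386)²/(32·0.0145·154.6) = 0.3857 m/s.
Check: Re = ρVD/μ = 861.2·0.3857·0.03386/0.0145 = 775.6 < 2300, so the laminar assumption holds.
Q = V·A = 0.3857·(π/4·0.03386²) = 0.0003473 m³/s = 20.84 L/min.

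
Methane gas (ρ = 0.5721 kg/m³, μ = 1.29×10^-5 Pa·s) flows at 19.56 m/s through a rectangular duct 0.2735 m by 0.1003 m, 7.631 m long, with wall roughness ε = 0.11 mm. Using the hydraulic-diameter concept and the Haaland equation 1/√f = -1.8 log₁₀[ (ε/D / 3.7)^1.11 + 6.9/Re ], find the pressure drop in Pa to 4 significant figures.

Hydraulic diameter D_h = 4A/P = 4·(0.2735·0.1003)/(2·(0.2735+0.1003)) = 0.1097/0.7476 = 0.1468 m.
Re = ρVD_h/μ = 0.5721·19.56·0.1468/1.29e-05 = 1.273e+05.
ε/D_h = 0.00011/0.1468 = 0.000749; Haaland gives 1/√f = -1.8 log₁₀[7.95e-05+5.42e-05] = 6.973, so f = 0.02057.
ΔP = f(L/D_h)(ρV²/2) = 0.02057·7.631/0.1468·109.4 = 117 Pa.

ΔP ≈ 117.0 Pa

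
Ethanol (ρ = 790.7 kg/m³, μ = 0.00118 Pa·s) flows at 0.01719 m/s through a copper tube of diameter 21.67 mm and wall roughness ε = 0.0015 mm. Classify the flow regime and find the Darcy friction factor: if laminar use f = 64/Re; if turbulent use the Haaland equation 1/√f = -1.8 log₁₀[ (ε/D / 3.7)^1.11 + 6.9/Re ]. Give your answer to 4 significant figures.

Re = ρVD/μ = 790.7·0.01719·0.02167/0.00118 = 249.6.
Re < 2300 → laminar, so f = 64/Re = 0.2564 (roughness is irrelevant in laminar flow).

f ≈ 0.2564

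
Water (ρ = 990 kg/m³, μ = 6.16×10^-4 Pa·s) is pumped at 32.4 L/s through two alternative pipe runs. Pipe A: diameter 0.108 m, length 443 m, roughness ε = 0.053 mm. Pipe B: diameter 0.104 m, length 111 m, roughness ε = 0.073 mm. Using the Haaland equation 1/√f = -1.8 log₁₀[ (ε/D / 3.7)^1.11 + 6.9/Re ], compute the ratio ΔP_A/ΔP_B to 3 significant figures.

Pipe A: V = Q/A = 0.0324/0.009161 = 3.537 m/s; Re = 6.139e+05; ε/D = 0.000491; Haaland → f = 0.01737; ΔP_A = f(L/D)(ρV²/2) = 4.412e+05 Pa.
Pipe B: V = Q/A = 0.0324/0.008495 = 3.814 m/s; Re = 6.375e+05; ε/D = 0.000702; Haaland → f = 0.01861; ΔP_B = f(L/D)(ρV²/2) = 1.431e+05 Pa.
ΔP_A/ΔP_B = 4.412e+05/1.431e+05 = 3.08.

ΔP_A/ΔP_B ≈ 3.08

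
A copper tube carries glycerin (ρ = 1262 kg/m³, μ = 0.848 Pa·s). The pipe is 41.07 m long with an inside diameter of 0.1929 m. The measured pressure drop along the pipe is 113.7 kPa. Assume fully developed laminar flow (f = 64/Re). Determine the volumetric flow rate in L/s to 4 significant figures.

Q ≈ 110.9 L/s

For laminar flow, f = 64/Re with Re = ρVD/μ, so Darcy-Weisbach reduces to ΔP = 32μLV/D². Solving for V: V = ΔP·D²/(32μL) = 1.137e+05·(0.1929)²/(32·0.848·41.07) = 3.796 m/s.
Check: Re = ρVD/μ = 1262·3.796·0.1929/0.848 = 1090 < 2300, so the laminar assumption holds.
Q = V·A = 3.796·(π/4·0.1929²) = 0.1109 m³/s = 110.9 L/s.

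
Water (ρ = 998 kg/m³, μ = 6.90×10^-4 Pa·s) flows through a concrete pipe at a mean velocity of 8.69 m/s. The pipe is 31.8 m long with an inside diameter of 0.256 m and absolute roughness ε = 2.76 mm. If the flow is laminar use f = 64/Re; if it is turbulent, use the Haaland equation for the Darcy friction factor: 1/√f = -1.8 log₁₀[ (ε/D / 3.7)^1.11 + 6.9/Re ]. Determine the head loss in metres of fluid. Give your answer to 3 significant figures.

h_f ≈ 18.6 m

Reynolds number Re = ρVD/μ = 998 · 8.69 · 0.256 / 0.00069 = 3.218e+06.
Re > 4000 → turbulent. Relative roughness ε/D = 0.00276/0.256 = 0.0108. Haaland: 1/√f = -1.8 log₁₀[(0.0108/3.7)^1.11 + 6.9/3.218e+06] = -1.8 log₁₀[0.00153 + 2.14e-06] = 5.065, so f = 0.03898.
Darcy-Weisbach: ΔP = f(L/D)(ρV²/2) = 0.03898·(31.8/0.256)·(998·8.69²/2) = 0.03898·124.2·3.768e+04 = 1.825e+05 Pa.
Head loss h_f = ΔP/(ρg) = 1.825e+05/(998·9.81) = 18.6 m.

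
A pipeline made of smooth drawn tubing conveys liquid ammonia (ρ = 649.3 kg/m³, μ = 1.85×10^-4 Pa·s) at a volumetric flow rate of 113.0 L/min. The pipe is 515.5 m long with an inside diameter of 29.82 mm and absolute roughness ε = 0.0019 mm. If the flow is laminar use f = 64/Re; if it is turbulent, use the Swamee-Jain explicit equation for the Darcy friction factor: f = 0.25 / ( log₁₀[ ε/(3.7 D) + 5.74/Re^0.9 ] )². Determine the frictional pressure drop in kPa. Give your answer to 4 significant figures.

Q = 113.0 L/min = 113.0/60000 = 0.001883 m³/s.
Cross-sectional area A = πD²/4 = π(0.02982)²/4 = 0.0006984 m²; mean velocity V = Q/A = 0.001883/0.0006984 = 2.697 m/s.
Reynolds number Re = ρVD/μ = 649.3 · 2.697 · 0.02982 / 0.000185 = 2.822e+05.
Re > 4000 → turbulent. Relative roughness ε/D = 1.9e-06/0.02982 = 6.37e-05. Swamee-Jain: f = 0.25/(log₁₀[6.37e-05/3.7 + 5.74/2.822e+05^0.9])² = 0.25/(log₁₀[1.72e-05 + 7.13e-05])² = 0.25/(-4.053)² = 0.01522.
Darcy-Weisbach: ΔP = f(L/D)(ρV²/2) = 0.01522·(515.5/0.02982)·(649.3·2.697²/2) = 0.01522·1.729e+04·2361 = 6.212e+05 Pa.
ΔP = 6.212e+05 Pa = 621.2 kPa.

ΔP ≈ 621.2 kPa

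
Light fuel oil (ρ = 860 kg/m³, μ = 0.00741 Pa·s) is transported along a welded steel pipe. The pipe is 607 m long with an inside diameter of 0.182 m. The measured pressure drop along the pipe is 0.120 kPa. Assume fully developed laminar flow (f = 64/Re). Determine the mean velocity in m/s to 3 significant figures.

V ≈ 0.0276 m/s

For laminar flow, f = 64/Re with Re = ρVD/μ, so Darcy-Weisbach reduces to ΔP = 32μLV/D². Solving for V: V = ΔP·D²/(32μL) = 120·(0.182)²/(32·0.00741·607) = 0.02762 m/s.
Check: Re = ρVD/μ = 860·0.02762·0.182/0.00741 = 583.3 < 2300, so the laminar assumption holds.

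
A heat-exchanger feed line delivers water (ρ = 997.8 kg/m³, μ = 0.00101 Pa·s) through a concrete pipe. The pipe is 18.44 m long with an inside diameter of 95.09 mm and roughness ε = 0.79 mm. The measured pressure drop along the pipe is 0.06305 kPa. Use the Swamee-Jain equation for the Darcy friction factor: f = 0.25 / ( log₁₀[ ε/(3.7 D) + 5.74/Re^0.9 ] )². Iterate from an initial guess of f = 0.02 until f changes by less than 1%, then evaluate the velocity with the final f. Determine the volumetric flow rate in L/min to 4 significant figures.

Rearranging Darcy-Weisbach: V = √(2·ΔP·D/(f·L·ρ)). With ε/D = 0.00079/0.09509 = 0.00831, iterate starting from f = 0.02:
  f = 0.02 → V = √(2·63.05·0.09509/(0.02·18.44·997.8)) = 0.1805 m/s; Re = ρVD/μ = 1.696e+04; f → 0.03991
  f = 0.03991 → V = 0.1278 m/s; Re = 1.2e+04; f → 0.04132
  f = 0.04132 → V = 0.1256 m/s; Re = 1.18e+04; f → 0.0414
Converged (Δf/f < 1%). With the final f = 0.0414: V = √(2·63.05·0.09509/(0.0414·18.44·997.8)) = 0.1255 m/s.
Q = V·A = 0.1255·(π/4·0.09509²) = 0.000891 m³/s = 53.46 L/min.

Q ≈ 53.46 L/min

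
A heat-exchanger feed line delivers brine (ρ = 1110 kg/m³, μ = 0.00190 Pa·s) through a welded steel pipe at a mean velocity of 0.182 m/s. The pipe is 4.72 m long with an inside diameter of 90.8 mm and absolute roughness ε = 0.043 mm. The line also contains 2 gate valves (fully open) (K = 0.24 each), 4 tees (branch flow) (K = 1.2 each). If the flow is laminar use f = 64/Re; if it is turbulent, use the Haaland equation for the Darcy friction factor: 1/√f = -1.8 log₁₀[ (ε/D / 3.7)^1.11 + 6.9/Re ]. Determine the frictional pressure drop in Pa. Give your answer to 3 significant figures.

ΔP ≈ 127 Pa

Reynolds number Re = ρVD/μ = 1110 · 0.182 · 0.0908 / 0.0019 = 9654.
Re > 4000 → turbulent. Relative roughness ε/D = 4.3e-05/0.0908 = 0.000474. Haaland: 1/√f = -1.8 log₁₀[(0.000474/3.7)^1.11 + 6.9/9654] = -1.8 log₁₀[4.77e-05 + 0.000715] = 5.612, so f = 0.03175.
Total minor-loss coefficient ΣK = 2·0.24 + 4·1.2 = 5.28.
ΔP = [f·L/D + ΣK]·(ρV²/2) = [0.03175·4.72/0.0908 + 5.28]·(1110·0.182²/2) = [1.651 + 5.28]·18.38 = 127.4 Pa.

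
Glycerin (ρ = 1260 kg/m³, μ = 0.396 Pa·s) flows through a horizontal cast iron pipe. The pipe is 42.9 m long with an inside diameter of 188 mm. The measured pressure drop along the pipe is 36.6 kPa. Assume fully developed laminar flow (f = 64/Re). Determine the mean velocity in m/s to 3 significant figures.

For laminar flow, f = 64/Re with Re = ρVD/μ, so Darcy-Weisbach reduces to ΔP = 32μLV/D². Solving for V: V = ΔP·D²/(32μL) = 3.66e+04·(0.188)²/(32·0.396·42.9) = 2.38 m/s.
Check: Re = ρVD/μ = 1260·2.38·0.188/0.396 = 1423 < 2300, so the laminar assumption holds.

V ≈ 2.38 m/s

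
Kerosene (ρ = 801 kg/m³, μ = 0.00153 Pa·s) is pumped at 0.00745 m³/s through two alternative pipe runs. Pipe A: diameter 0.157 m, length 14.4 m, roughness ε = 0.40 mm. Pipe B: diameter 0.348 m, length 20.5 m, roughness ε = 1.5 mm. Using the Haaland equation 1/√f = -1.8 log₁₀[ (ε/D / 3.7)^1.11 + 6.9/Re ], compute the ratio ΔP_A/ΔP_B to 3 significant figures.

Pipe A: V = Q/A = 0.00745/0.01936 = 0.3848 m/s; Re = 3.163e+04; ε/D = 0.00255; Haaland → f = 0.02872; ΔP_A = f(L/D)(ρV²/2) = 156.3 Pa.
Pipe B: V = Q/A = 0.00745/0.09511 = 0.07833 m/s; Re = 1.427e+04; ε/D = 0.00431; Haaland → f = 0.03466; ΔP_B = f(L/D)(ρV²/2) = 5.017 Pa.
ΔP_A/ΔP_B = 156.3/5.017 = 31.1.

ΔP_A/ΔP_B ≈ 31.1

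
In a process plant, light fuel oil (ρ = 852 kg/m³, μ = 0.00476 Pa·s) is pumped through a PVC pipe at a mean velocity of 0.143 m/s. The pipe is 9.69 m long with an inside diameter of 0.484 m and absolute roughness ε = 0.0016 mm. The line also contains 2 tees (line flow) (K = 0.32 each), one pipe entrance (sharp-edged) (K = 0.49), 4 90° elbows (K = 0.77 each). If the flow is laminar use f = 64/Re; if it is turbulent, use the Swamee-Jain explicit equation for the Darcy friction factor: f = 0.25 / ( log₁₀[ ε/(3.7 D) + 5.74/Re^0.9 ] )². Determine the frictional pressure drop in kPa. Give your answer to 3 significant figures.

ΔP ≈ 0.0418 kPa

Reynolds number Re = ρVD/μ = 852 · 0.143 · 0.484 / 0.00476 = 1.239e+04.
Re > 4000 → turbulent. Relative roughness ε/D = 1.6e-06/0.484 = 3.31e-06. Swamee-Jain: f = 0.25/(log₁₀[3.31e-06/3.7 + 5.74/1.239e+04^0.9])² = 0.25/(log₁₀[8.93e-07 + 0.00119])² = 0.25/(-2.924)² = 0.02923.
Total minor-loss coefficient ΣK = 2·0.32 + 1·0.49 + 4·0.77 = 4.21.
ΔP = [f·L/D + ΣK]·(ρV²/2) = [0.02923·9.69/0.484 + 4.21]·(852·0.143²/2) = [0.5852 + 4.21]·8.711 = 41.77 Pa.
ΔP = 41.77 Pa = 0.0418 kPa.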